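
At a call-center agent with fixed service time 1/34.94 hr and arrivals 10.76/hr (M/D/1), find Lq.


ρ = 10.76/34.94 = 0.3080
M/D/1: Lq = ρ²/(2(1−ρ)) = 0.09484/(2·0.6920) = 0.06852

Final: 0.06852


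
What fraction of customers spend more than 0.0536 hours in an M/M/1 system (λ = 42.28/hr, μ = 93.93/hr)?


W ~ Exponential(μ−λ) for M/M/1.
μ − λ = 93.93 − 42.28 = 51.6500
P(W > t) = e^{−(μ−λ)t} = e^{−2.7684} = 0.062760

Final: 0.062760


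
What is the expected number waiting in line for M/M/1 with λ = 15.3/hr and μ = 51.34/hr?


ρ = 15.3/51.34 = 0.2980
Lq = ρ²/(1−ρ) = 0.08881/0.7020 = 0.1265

Final: 0.1265


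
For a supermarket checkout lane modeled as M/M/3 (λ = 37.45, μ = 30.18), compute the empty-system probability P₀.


a = λ/μ = 37.45/30.18 = 1.2409; ρ = a/c = 0.4136
Σ_{k=0}^{2} a^k/k! (terms k=0..2) = 1.00000 + 1.24089 + 0.76990 = 3.01079
Tail: a^3/(3!(1−ρ)) = 1.91072/(6·0.5864) = 0.54309
P₀ = 1/(3.01079 + 0.54309) = 1/3.55388 = 0.281382

Final: 0.281382


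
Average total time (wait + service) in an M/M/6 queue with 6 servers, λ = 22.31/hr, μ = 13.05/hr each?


a = 1.7096; ρ = 0.2849; P₀ = 0.180840
Lq = P₀·a^c·ρ/(c!(1−ρ)²) = 0.003494
Wq = Lq/λ = 0.003494/22.31 = 0.0001566 hr
W = Wq + 1/μ = 0.0001566 + 0.07663 = 0.07678 hr

Final: 0.07678 hr


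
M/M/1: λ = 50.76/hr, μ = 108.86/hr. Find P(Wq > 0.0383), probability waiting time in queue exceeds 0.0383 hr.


ρ = 50.76/108.86 = 0.4663
P(Wq > t) = ρ·e^{−(μ−λ)t} = 0.4663·e^{−2.2252}
= 0.4663·0.108043 = 0.050379

Final: 0.050379


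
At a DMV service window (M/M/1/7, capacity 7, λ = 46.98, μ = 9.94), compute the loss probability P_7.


ρ = λ/μ = 46.98/9.94 = 4.7264
P_K = (1−ρ)ρ^K/(1−ρ^(K+1)) = (-3.7264·52684.928659)/(1 − 249007.841893)
= -196322.913234/-249006.841893 = 0.788424

Final: 0.788424


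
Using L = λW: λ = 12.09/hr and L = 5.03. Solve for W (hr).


W = L/λ = 5.03/12.09 = 0.4160 hr

Final: 0.4160 hr


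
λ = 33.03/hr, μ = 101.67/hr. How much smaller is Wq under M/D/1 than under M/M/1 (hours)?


ρ = 33.03/101.67 = 0.3249
Wq(M/M/1) = ρ/(μ−λ) = 0.3249/68.64 = 0.004733 hr
Wq(M/D/1) = ρ/(2(μ−λ)) = 0.002367 hr
Savings = 0.004733 − 0.002367 = 0.002367 hr

Final: 0.002367 hr


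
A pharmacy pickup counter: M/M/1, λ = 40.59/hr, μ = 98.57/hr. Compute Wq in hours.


ρ = 40.59/98.57 = 0.4118
Wq = ρ/(μ−λ) = 0.4118/(98.57 − 40.59) = 0.4118/57.98 = 0.007102 hr

Final: 0.007102 hr


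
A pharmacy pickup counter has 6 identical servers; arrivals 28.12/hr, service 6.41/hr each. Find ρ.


ρ = λ/(cμ) = 28.12/(6·6.41) = 28.12/38.46 = 0.7311

Final: 0.7311


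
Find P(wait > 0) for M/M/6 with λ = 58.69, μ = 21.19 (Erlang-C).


a = λ/μ = 2.7697; ρ = a/6 = 0.4616
P₀ = 0.062029 (from M/M/c formula)
C(c,a) = [a^c/(c!(1−ρ))]·P₀ = [451.43884/(720·0.5384)]·0.062029
= 1.16460·0.062029 = 0.072239

Final: 0.072239


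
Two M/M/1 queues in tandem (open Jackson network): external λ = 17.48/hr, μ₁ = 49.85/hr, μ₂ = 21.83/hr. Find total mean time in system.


Each node sees arrival rate λ = 17.48/hr (tandem ⇒ throughput preserved).
W₁ = 1/(μ₁−λ) = 1/(49.85−17.48) = 0.03089 hr
W₂ = 1/(μ₂−λ) = 1/(21.83−17.48) = 0.22989 hr
W_total = W₁ + W₂ = 0.03089 + 0.22989 = 0.26078 hr

Final: 0.26078 hr


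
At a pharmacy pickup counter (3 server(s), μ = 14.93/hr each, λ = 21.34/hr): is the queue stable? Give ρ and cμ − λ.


Total capacity cμ = 3·14.93 = 44.79/hr
ρ = λ/(cμ) = 21.34/44.79 = 0.4764
Stable ⇔ ρ < 1: YES
Spare capacity = cμ − λ = 44.79 − 21.34 = 23.45/hr

Final: ρ = 0.4764; stable; margin = 23.45/hr


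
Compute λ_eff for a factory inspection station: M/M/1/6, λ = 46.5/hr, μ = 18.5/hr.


ρ = 2.5135; P_K = (1−ρ)ρ^6/(1−ρ^7) = 0.603102
λ_eff = λ(1 − P_K) = 46.5·(1 − 0.603102) = 46.5·0.396898 = 18.4558 /hr

Final: 18.4558 /hr


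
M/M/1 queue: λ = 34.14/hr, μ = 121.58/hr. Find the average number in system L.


ρ = λ/μ = 34.14/121.58 = 0.2808
L = ρ/(1−ρ) = 0.2808/(1 − 0.2808) = 0.2808/0.7192 = 0.3904

Final: 0.3904


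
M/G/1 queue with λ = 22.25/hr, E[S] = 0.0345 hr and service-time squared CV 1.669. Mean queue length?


ρ = λ·E[S] = 22.25·0.0345 = 0.7676
Lq = ρ²(1+C_s²)/(2(1−ρ)) = 0.5892·(1+1.669)/(2·0.2324)
= 0.5892·2.6690/0.4647 = 3.38398

Final: 3.38398


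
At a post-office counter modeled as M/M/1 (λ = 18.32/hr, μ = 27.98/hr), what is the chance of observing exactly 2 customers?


ρ = 18.32/27.98 = 0.6548
P_n = (1−ρ)·ρ^n = (1 − 0.6548)·0.6548^2 = 0.3452·0.428702 = 0.148008

Final: 0.148008


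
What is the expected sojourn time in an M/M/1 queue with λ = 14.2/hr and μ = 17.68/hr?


W = 1/(μ−λ) = 1/(17.68 − 14.2) = 1/3.48 = 0.2874 hr

Final: 0.2874 hr


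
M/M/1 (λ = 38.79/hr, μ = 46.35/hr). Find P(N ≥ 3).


ρ = 38.79/46.35 = 0.8369
P(N ≥ n) = ρ^n = 0.8369^3 = 0.586152

Final: 0.586152


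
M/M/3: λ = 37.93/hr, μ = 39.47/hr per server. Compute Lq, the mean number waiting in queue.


a = λ/μ = 0.9610; ρ = a/3 = 0.3203
P₀ = 0.378738
Lq = P₀·a^c·ρ / (c!·(1−ρ)²) = 0.378738·0.88746·0.3203/(6·0.46195)
= 0.03884

Final: 0.03884


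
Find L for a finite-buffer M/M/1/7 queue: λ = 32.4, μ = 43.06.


ρ = 32.4/43.06 = 0.7524
L = ρ[1 − (K+1)ρ^K + Kρ^(K+1)] / [(1−ρ)(1−ρ^(K+1))]
Numerator: 0.7524·(1 − 8·0.136552 + 7·0.102747) = 0.471639
Denominator: (0.2476)·(0.897253) = 0.222125
L = 0.471639/0.222125 = 2.1233

Final: 2.1233


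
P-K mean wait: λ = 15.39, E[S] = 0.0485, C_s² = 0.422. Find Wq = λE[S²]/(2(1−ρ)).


ρ = λ·E[S] = 15.39·0.0485 = 0.7464
E[S²] = E[S]²(1+C_s²) = 0.0485²·(1+0.422) = 0.003345
Wq = λ·E[S²]/(2(1−ρ)) = 15.39·0.003345/(2·0.2536) = 0.10150 hr

Final: 0.10150 hr


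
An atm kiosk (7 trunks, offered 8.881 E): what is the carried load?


B(7,8.881) = 0.355545 (Erlang-B)
Carried load = a(1 − B) = 8.881·(1 − 0.355545) = 8.881·0.644455 = 5.7234 E

Final: 5.7234 Erlangs


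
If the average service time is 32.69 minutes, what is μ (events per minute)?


μ = 1/(service time) in consistent units.
1 minute = 1 min, so μ = 1/32.69 = 0.03059 per minute

Final: 0.03059 /min


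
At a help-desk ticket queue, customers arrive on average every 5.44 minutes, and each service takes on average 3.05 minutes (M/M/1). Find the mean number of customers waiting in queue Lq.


λ = 60/5.44 = 11.0294 /hr
μ = 60/3.05 = 19.6721 /hr
ρ = λ/μ = 11.0294/19.6721 = 0.5607
Lq = ρ²/(1−ρ) = 0.3143/0.4393 = 0.7155

Final: 0.7155


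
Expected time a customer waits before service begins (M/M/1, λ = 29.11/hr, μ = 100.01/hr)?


ρ = 29.11/100.01 = 0.2911
Wq = ρ/(μ−λ) = 0.2911/(100.01 − 29.11) = 0.2911/70.90 = 0.004105 hr

Final: 0.004105 hr


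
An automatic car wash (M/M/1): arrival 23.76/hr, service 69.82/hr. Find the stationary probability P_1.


ρ = 23.76/69.82 = 0.3403
P_n = (1−ρ)·ρ^n = (1 − 0.3403)·0.3403^1 = 0.6597·0.340304 = 0.224497

Final: 0.224497


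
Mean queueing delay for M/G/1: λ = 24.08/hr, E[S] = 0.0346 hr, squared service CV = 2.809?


ρ = λ·E[S] = 24.08·0.0346 = 0.8332
E[S²] = E[S]²(1+C_s²) = 0.0346²·(1+2.809) = 0.004560
Wq = λ·E[S²]/(2(1−ρ)) = 24.08·0.004560/(2·0.1668) = 0.32909 hr

Final: 0.32909 hr


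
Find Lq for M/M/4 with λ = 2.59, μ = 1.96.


a = λ/μ = 1.3214; ρ = a/4 = 0.3304
P₀ = 0.265336
Lq = P₀·a^c·ρ / (c!·(1−ρ)²) = 0.265336·3.04912·0.3304/(24·0.44842)
= 0.02483

Final: 0.02483


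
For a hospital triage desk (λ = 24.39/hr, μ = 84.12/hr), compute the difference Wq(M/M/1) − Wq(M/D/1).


ρ = 24.39/84.12 = 0.2899
Wq(M/M/1) = ρ/(μ−λ) = 0.2899/59.73 = 0.004854 hr
Wq(M/D/1) = ρ/(2(μ−λ)) = 0.002427 hr
Savings = 0.004854 − 0.002427 = 0.002427 hr

Final: 0.002427 hr


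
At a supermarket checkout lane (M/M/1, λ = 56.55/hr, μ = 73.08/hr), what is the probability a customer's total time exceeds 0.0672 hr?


W ~ Exponential(μ−λ) for M/M/1.
μ − λ = 73.08 − 56.55 = 16.5300
P(W > t) = e^{−(μ−λ)t} = e^{−1.1108} = 0.329290

Final: 0.329290


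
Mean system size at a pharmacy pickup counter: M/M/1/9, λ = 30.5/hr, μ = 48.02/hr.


ρ = 30.5/48.02 = 0.6352
L = ρ[1 − (K+1)ρ^K + Kρ^(K+1)] / [(1−ρ)(1−ρ^(K+1))]
Numerator: 0.6352·(1 − 10·0.016823 + 9·0.010685) = 0.589381
Denominator: (0.3648)·(0.989315) = 0.360950
L = 0.589381/0.360950 = 1.6329

Final: 1.6329


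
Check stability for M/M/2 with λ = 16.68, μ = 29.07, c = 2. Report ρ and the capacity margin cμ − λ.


Total capacity cμ = 2·29.07 = 58.14/hr
ρ = λ/(cμ) = 16.68/58.14 = 0.2869
Stable ⇔ ρ < 1: YES
Spare capacity = cμ − λ = 58.14 − 16.68 = 41.46/hr

Final: ρ = 0.2869; stable; margin = 41.46/hr


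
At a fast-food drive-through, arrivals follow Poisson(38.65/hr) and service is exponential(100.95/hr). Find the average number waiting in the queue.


ρ = 38.65/100.95 = 0.3829
Lq = ρ²/(1−ρ) = 0.1466/0.6171 = 0.2375

Final: 0.2375


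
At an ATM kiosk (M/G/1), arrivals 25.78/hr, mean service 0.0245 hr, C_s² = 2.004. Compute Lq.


ρ = λ·E[S] = 25.78·0.0245 = 0.6316
Lq = ρ²(1+C_s²)/(2(1−ρ)) = 0.3989·(1+2.004)/(2·0.3684)
= 0.3989·3.0040/0.7368 = 1.62652

Final: 1.62652


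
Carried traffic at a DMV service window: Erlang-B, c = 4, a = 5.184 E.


B(4,5.184) = 0.412603 (Erlang-B)
Carried load = a(1 − B) = 5.184·(1 − 0.412603) = 5.184·0.587397 = 3.0451 E

Final: 3.0451 Erlangs


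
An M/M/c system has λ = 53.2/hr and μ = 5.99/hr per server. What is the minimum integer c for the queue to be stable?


Stability requires cμ > λ ⇔ c > λ/μ.
λ/μ = 53.2/5.99 = 8.8815
Minimum integer c = ⌊8.8815⌋ + 1 = 9
Check: 9·5.99 = 53.91 > 53.2, while 8·5.99 = 47.92 ≤ 53.2

Final: 9 servers


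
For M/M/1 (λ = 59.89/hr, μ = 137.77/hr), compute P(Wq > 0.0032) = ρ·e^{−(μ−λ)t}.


ρ = 59.89/137.77 = 0.4347
P(Wq > t) = ρ·e^{−(μ−λ)t} = 0.4347·e^{−0.2492}
= 0.4347·0.779412 = 0.338818

Final: 0.338818


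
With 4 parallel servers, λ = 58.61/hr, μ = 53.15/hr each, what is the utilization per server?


ρ = λ/(cμ) = 58.61/(4·53.15) = 58.61/212.60 = 0.2757

Final: 0.2757


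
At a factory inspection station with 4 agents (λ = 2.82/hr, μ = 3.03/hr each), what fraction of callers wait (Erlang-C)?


a = λ/μ = 0.9307; ρ = a/4 = 0.2327
P₀ = 0.393873 (from M/M/c formula)
C(c,a) = [a^c/(c!(1−ρ))]·P₀ = [0.75028/(24·0.7673)]·0.393873
= 0.04074·0.393873 = 0.016047

Final: 0.016047


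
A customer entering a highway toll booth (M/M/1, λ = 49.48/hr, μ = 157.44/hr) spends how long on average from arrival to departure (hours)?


W = 1/(μ−λ) = 1/(157.44 − 49.48) = 1/107.96 = 0.009263 hr

Final: 0.009263 hr


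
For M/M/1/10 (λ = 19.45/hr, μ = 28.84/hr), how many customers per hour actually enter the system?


ρ = 0.6744; P_K = (1−ρ)ρ^10/(1−ρ^11) = 0.006422
λ_eff = λ(1 − P_K) = 19.45·(1 − 0.006422) = 19.45·0.993578 = 19.3251 /hr

Final: 19.3251 /hr


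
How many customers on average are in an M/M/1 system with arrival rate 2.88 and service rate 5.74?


ρ = λ/μ = 2.88/5.74 = 0.5017
L = ρ/(1−ρ) = 0.5017/(1 − 0.5017) = 0.5017/0.4983 = 1.0070

Final: 1.0070


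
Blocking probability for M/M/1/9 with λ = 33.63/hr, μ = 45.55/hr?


ρ = λ/μ = 33.63/45.55 = 0.7383
P_K = (1−ρ)ρ^K/(1−ρ^(K+1)) = (0.2617·0.065185)/(1 − 0.048127)
= 0.017058/0.951873 = 0.017921

Final: 0.017921


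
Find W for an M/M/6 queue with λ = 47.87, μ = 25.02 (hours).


a = 1.9133; ρ = 0.3189; P₀ = 0.147430
Lq = P₀·a^c·ρ/(c!(1−ρ)²) = 0.006904
Wq = Lq/λ = 0.006904/47.87 = 0.0001442 hr
W = Wq + 1/μ = 0.0001442 + 0.03997 = 0.04011 hr

Final: 0.04011 hr


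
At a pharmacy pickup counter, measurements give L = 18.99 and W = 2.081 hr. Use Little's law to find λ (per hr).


λ = L/W = 18.99/2.081 = 9.1254 /hr

Final: 9.1254 /hr


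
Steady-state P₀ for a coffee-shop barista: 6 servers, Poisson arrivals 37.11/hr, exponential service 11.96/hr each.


a = λ/μ = 37.11/11.96 = 3.1028; ρ = a/c = 0.5171
Σ_{k=0}^{5} a^k/k! (terms k=0..5) = 1.00000 + 3.10284 + 4.81382 + 4.97884 + 3.86214 + 2.39672 = 20.15436
Tail: a^6/(6!(1−ρ)) = 892.39812/(720·0.4829) = 2.56688
P₀ = 1/(20.15436 + 2.56688) = 1/22.72124 = 0.044012

Final: 0.044012


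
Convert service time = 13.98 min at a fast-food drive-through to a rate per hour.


μ = 1/(service time) in consistent units.
1 hour = 60 min, so μ = 60/13.98 = 4.2918 per hour

Final: 4.2918 /hr


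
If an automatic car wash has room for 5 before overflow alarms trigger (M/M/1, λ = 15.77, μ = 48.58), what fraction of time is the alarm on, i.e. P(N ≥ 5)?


ρ = 15.77/48.58 = 0.3246
P(N ≥ n) = ρ^n = 0.3246^5 = 0.003605

Final: 0.003605


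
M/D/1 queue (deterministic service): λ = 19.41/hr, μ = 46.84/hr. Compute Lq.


ρ = 19.41/46.84 = 0.4144
M/D/1: Lq = ρ²/(2(1−ρ)) = 0.1717/(2·0.5856) = 0.14661

Final: 0.14661


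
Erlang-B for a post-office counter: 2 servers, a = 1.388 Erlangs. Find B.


B(c,a) = (a^c/c!) / Σ_{k=0}^{c} a^k/k!
a^2/2! = 0.963272
Σ terms (k=0..2): 1.00000 + 1.38800 + 0.96327 = 3.351272
B = 0.963272/3.351272 = 0.287435

Final: 0.287435


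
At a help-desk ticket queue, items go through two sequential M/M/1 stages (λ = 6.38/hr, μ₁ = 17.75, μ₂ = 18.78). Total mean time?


Each node sees arrival rate λ = 6.38/hr (tandem ⇒ throughput preserved).
W₁ = 1/(μ₁−λ) = 1/(17.75−6.38) = 0.08795 hr
W₂ = 1/(μ₂−λ) = 1/(18.78−6.38) = 0.08065 hr
W_total = W₁ + W₂ = 0.08795 + 0.08065 = 0.16860 hr

Final: 0.16860 hr


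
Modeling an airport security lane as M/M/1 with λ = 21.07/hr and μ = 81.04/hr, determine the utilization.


ρ = λ/μ = 21.07/81.04 = 0.2600

Final: 0.2600


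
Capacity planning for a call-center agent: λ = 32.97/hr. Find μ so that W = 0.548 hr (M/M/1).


W = 1/(μ−λ) ⇒ μ − λ = 1/W = 1/0.548 = 1.8248
μ = λ + 1/W = 32.97 + 1.8248 = 34.7948 per hr

Final: 34.7948 /hr


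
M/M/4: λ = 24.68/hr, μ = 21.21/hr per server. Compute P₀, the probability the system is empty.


a = λ/μ = 24.68/21.21 = 1.1636; ρ = a/c = 0.2909
Σ_{k=0}^{3} a^k/k! (terms k=0..3) = 1.00000 + 1.16360 + 0.67698 + 0.26258 = 3.10317
Tail: a^4/(4!(1−ρ)) = 1.83323/(24·0.7091) = 0.10772
P₀ = 1/(3.10317 + 0.10772) = 1/3.21089 = 0.311440

Final: 0.311440


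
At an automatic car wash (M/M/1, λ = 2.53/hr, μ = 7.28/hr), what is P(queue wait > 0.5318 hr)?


ρ = 2.53/7.28 = 0.3475
P(Wq > t) = ρ·e^{−(μ−λ)t} = 0.3475·e^{−2.5261}
= 0.3475·0.079974 = 0.027793

Final: 0.027793


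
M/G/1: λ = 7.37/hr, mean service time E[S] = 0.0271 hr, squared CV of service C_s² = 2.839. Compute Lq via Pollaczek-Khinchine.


ρ = λ·E[S] = 7.37·0.0271 = 0.1997
Lq = ρ²(1+C_s²)/(2(1−ρ)) = 0.03989·(1+2.839)/(2·0.8003)
= 0.03989·3.8390/1.6005 = 0.09568

Final: 0.09568


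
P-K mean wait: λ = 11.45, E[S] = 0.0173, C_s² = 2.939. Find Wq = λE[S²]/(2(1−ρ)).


ρ = λ·E[S] = 11.45·0.0173 = 0.1981
E[S²] = E[S]²(1+C_s²) = 0.0173²·(1+2.939) = 0.001179
Wq = λ·E[S²]/(2(1−ρ)) = 11.45·0.001179/(2·0.8019) = 0.008416 hr

Final: 0.008416 hr


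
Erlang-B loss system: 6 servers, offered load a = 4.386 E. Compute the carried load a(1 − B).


B(6,4.386) = 0.145618 (Erlang-B)
Carried load = a(1 − B) = 4.386·(1 − 0.145618) = 4.386·0.854382 = 3.7473 E

Final: 3.7473 Erlangs


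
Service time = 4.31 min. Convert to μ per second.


μ = 1/(service time) in consistent units.
1 second = 0.0166667 min, so μ = 0.0166667/4.31 = 0.003867 per second

Final: 0.003867 /sec


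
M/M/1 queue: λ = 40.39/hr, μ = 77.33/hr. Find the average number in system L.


ρ = λ/μ = 40.39/77.33 = 0.5223
L = ρ/(1−ρ) = 0.5223/(1 − 0.5223) = 0.5223/0.4777 = 1.0934

Final: 1.0934


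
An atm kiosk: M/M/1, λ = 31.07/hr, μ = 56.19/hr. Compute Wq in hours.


ρ = 31.07/56.19 = 0.5529
Wq = ρ/(μ−λ) = 0.5529/(56.19 − 31.07) = 0.5529/25.12 = 0.02201 hr

Final: 0.02201 hr


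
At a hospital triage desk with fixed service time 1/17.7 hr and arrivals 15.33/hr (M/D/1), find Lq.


ρ = 15.33/17.7 = 0.8661
M/D/1: Lq = ρ²/(2(1−ρ)) = 0.7501/(2·0.1339) = 2.80113

Final: 2.80113


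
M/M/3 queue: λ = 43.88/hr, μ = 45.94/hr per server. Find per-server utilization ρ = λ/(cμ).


ρ = λ/(cμ) = 43.88/(3·45.94) = 43.88/137.82 = 0.3184

Final: 0.3184


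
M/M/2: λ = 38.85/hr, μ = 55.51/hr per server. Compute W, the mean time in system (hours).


a = 0.6999; ρ = 0.3499; P₀ = 0.481551
Lq = P₀·a^c·ρ/(c!(1−ρ)²) = 0.09766
Wq = Lq/λ = 0.09766/38.85 = 0.002514 hr
W = Wq + 1/μ = 0.002514 + 0.01801 = 0.02053 hr

Final: 0.02053 hr


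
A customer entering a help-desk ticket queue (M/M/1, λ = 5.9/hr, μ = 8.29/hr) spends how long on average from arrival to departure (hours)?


W = 1/(μ−λ) = 1/(8.29 − 5.9) = 1/2.39 = 0.4184 hr

Final: 0.4184 hr


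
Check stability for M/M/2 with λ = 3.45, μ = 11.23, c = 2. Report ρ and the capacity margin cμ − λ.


Total capacity cμ = 2·11.23 = 22.46/hr
ρ = λ/(cμ) = 3.45/22.46 = 0.1536
Stable ⇔ ρ < 1: YES
Spare capacity = cμ − λ = 22.46 − 3.45 = 19.01/hr

Final: ρ = 0.1536; stable; margin = 19.01/hr


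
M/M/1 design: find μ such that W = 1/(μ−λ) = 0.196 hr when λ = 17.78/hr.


W = 1/(μ−λ) ⇒ μ − λ = 1/W = 1/0.196 = 5.1020
μ = λ + 1/W = 17.78 + 5.1020 = 22.8820 per hr

Final: 22.8820 /hr


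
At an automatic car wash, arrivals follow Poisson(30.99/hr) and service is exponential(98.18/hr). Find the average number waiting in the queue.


ρ = 30.99/98.18 = 0.3156
Lq = ρ²/(1−ρ) = 0.09963/0.6844 = 0.1456

Final: 0.1456


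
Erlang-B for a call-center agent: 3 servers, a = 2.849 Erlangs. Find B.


B(c,a) = (a^c/c!) / Σ_{k=0}^{c} a^k/k!
a^3/3! = 3.854128
Σ terms (k=0..3): 1.00000 + 2.84900 + 4.05840 + 3.85413 = 11.761528
B = 3.854128/11.761528 = 0.327689

Final: 0.327689


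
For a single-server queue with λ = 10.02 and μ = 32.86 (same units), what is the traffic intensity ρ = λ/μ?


ρ = λ/μ = 10.02/32.86 = 0.3049

Final: 0.3049


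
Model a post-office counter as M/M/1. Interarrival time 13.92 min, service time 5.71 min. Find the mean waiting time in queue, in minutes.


λ = 60/13.92 = 4.3103 /hr
μ = 60/5.71 = 10.5079 /hr
ρ = λ/μ = 4.3103/10.5079 = 0.4102
Wq = ρ/(μ−λ) = 0.4102/(10.5079−4.3103) = 0.06619 hr
In minutes: 0.06619·60 = 3.971 min

Final: 3.971 min


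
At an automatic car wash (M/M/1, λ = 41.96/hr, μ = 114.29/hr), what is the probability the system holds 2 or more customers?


ρ = 41.96/114.29 = 0.3671
P(N ≥ n) = ρ^n = 0.3671^2 = 0.134789

Final: 0.134789


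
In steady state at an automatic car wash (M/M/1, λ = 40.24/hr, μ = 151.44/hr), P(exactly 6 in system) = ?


ρ = 40.24/151.44 = 0.2657
P_n = (1−ρ)·ρ^n = (1 − 0.2657)·0.2657^6 = 0.7343·0.0003520 = 0.0002584

Final: 0.0002584


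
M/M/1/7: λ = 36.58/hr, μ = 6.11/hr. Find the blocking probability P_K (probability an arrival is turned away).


ρ = λ/μ = 36.58/6.11 = 5.9869
P_K = (1−ρ)ρ^K/(1−ρ^(K+1)) = (-4.9869·275687.729264)/(1 − 1650516.716280)
= -1374828.987016/-1650515.716280 = 0.832969

Final: 0.832969


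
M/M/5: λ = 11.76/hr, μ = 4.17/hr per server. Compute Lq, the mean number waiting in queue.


a = λ/μ = 2.8201; ρ = a/5 = 0.5640
P₀ = 0.056882
Lq = P₀·a^c·ρ / (c!·(1−ρ)²) = 0.056882·178.38418·0.5640/(120·0.19007)
= 0.25092

Final: 0.25092


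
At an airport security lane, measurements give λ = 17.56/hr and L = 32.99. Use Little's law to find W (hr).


W = L/λ = 32.99/17.56 = 1.8787 hr

Final: 1.8787 hr


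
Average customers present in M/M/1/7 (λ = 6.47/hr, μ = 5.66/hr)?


ρ = 6.47/5.66 = 1.1431
L = ρ[1 − (K+1)ρ^K + Kρ^(K+1)] / [(1−ρ)(1−ρ^(K+1))]
Numerator: 1.1431·(1 − 8·2.550439 + 7·2.915431) = 1.148260
Denominator: (-0.1431)·(-1.915431) = 0.274116
L = 1.148260/0.274116 = 4.1890

Final: 4.1890


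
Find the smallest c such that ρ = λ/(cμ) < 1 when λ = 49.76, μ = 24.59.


Stability requires cμ > λ ⇔ c > λ/μ.
λ/μ = 49.76/24.59 = 2.0236
Minimum integer c = ⌊2.0236⌋ + 1 = 3
Check: 3·24.59 = 73.77 > 49.76, while 2·24.59 = 49.18 ≤ 49.76

Final: 3 servers


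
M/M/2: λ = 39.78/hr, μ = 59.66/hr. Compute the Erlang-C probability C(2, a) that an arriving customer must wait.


a = λ/μ = 0.6668; ρ = a/2 = 0.3334
P₀ = 0.499937 (from M/M/c formula)
C(c,a) = [a^c/(c!(1−ρ))]·P₀ = [0.44459/(2·0.6666)]·0.499937
= 0.33347·0.499937 = 0.166716

Final: 0.166716


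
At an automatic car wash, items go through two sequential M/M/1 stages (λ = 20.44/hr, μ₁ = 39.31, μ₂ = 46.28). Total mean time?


Each node sees arrival rate λ = 20.44/hr (tandem ⇒ throughput preserved).
W₁ = 1/(μ₁−λ) = 1/(39.31−20.44) = 0.05299 hr
W₂ = 1/(μ₂−λ) = 1/(46.28−20.44) = 0.03870 hr
W_total = W₁ + W₂ = 0.05299 + 0.03870 = 0.09169 hr

Final: 0.09169 hr


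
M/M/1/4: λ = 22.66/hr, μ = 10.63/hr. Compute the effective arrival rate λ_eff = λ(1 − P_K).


ρ = 2.1317; P_K = (1−ρ)ρ^4/(1−ρ^5) = 0.543233
λ_eff = λ(1 − P_K) = 22.66·(1 − 0.543233) = 22.66·0.456767 = 10.3504 /hr

Final: 10.3504 /hr


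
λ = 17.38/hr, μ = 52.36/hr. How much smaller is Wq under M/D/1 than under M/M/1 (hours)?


ρ = 17.38/52.36 = 0.3319
Wq(M/M/1) = ρ/(μ−λ) = 0.3319/34.98 = 0.009489 hr
Wq(M/D/1) = ρ/(2(μ−λ)) = 0.004745 hr
Savings = 0.009489 − 0.004745 = 0.004745 hr

Final: 0.004745 hr


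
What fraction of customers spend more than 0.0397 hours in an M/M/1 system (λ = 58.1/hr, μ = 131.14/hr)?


W ~ Exponential(μ−λ) for M/M/1.
μ − λ = 131.14 − 58.1 = 73.0400
P(W > t) = e^{−(μ−λ)t} = e^{−2.8997} = 0.055040

Final: 0.055040


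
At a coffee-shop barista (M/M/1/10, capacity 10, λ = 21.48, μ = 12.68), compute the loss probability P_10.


ρ = λ/μ = 21.48/12.68 = 1.6940
P_K = (1−ρ)ρ^K/(1−ρ^(K+1)) = (-0.6940·194.603315)/(1 − 329.659244)
= -135.055929/-328.659244 = 0.410930

Final: 0.410930


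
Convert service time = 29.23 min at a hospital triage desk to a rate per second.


μ = 1/(service time) in consistent units.
1 second = 0.0166667 min, so μ = 0.0166667/29.23 = 0.0005702 per second

Final: 0.0005702 /sec


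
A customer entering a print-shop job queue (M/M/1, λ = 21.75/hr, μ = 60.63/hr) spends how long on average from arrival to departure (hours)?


W = 1/(μ−λ) = 1/(60.63 − 21.75) = 1/38.88 = 0.02572 hr

Final: 0.02572 hr


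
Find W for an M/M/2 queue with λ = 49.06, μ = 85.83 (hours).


a = 0.5716; ρ = 0.2858; P₀ = 0.555455
Lq = P₀·a^c·ρ/(c!(1−ρ)²) = 0.05084
Wq = Lq/λ = 0.05084/49.06 = 0.001036 hr
W = Wq + 1/μ = 0.001036 + 0.01165 = 0.01269 hr

Final: 0.01269 hr


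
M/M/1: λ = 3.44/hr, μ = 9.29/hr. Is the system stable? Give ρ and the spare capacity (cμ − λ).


Total capacity cμ = 1·9.29 = 9.29/hr
ρ = λ/(cμ) = 3.44/9.29 = 0.3703
Stable ⇔ ρ < 1: YES
Spare capacity = cμ − λ = 9.29 − 3.44 = 5.85/hr

Final: ρ = 0.3703; stable; margin = 5.85/hr


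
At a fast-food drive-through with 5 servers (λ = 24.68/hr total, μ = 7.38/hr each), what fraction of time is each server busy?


ρ = λ/(cμ) = 24.68/(5·7.38) = 24.68/36.90 = 0.6688

Final: 0.6688


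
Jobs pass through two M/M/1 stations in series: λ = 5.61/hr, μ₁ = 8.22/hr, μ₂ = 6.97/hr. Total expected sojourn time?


Each node sees arrival rate λ = 5.61/hr (tandem ⇒ throughput preserved).
W₁ = 1/(μ₁−λ) = 1/(8.22−5.61) = 0.38314 hr
W₂ = 1/(μ₂−λ) = 1/(6.97−5.61) = 0.73529 hr
W_total = W₁ + W₂ = 0.38314 + 0.73529 = 1.11844 hr

Final: 1.11844 hr


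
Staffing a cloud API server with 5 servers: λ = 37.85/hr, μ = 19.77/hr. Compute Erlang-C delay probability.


a = λ/μ = 1.9145; ρ = a/5 = 0.3829
P₀ = 0.146544 (from M/M/c formula)
C(c,a) = [a^c/(c!(1−ρ))]·P₀ = [25.72149/(120·0.6171)]·0.146544
= 0.34735·0.146544 = 0.050901

Final: 0.050901


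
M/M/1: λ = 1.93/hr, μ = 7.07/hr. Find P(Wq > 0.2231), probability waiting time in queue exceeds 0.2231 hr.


ρ = 1.93/7.07 = 0.2730
P(Wq > t) = ρ·e^{−(μ−λ)t} = 0.2730·e^{−1.1467}
= 0.2730·0.317673 = 0.086720

Final: 0.086720


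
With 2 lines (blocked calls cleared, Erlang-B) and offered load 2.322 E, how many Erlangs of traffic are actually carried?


B(2,2.322) = 0.447975 (Erlang-B)
Carried load = a(1 − B) = 2.322·(1 − 0.447975) = 2.322·0.552025 = 1.2818 E

Final: 1.2818 Erlangs


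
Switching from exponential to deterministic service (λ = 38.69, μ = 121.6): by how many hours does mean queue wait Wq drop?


ρ = 38.69/121.6 = 0.3182
Wq(M/M/1) = ρ/(μ−λ) = 0.3182/82.91 = 0.003838 hr
Wq(M/D/1) = ρ/(2(μ−λ)) = 0.001919 hr
Savings = 0.003838 − 0.001919 = 0.001919 hr

Final: 0.001919 hr


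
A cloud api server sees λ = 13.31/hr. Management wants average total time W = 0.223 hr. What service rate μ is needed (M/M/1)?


W = 1/(μ−λ) ⇒ μ − λ = 1/W = 1/0.223 = 4.4843
μ = λ + 1/W = 13.31 + 4.4843 = 17.7943 per hr

Final: 17.7943 /hr


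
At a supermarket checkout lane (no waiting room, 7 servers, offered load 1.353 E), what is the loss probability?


B(c,a) = (a^c/c!) / Σ_{k=0}^{c} a^k/k!
a^7/7! = 0.001647
Σ terms (k=0..7): 1.00000 + 1.35300 + 0.91530 + 0.41280 + 0.13963 + 0.03778 + 0.008520 + 0.001647 = 3.868688
B = 0.001647/3.868688 = 0.0004257

Final: 0.0004257


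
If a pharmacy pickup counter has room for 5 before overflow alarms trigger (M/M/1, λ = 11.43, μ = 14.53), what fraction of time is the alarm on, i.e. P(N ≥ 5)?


ρ = 11.43/14.53 = 0.7866
P(N ≥ n) = ρ^n = 0.7866^5 = 0.301233

Final: 0.301233


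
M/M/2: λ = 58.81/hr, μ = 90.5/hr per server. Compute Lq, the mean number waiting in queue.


a = λ/μ = 0.6498; ρ = a/2 = 0.3249
P₀ = 0.509528
Lq = P₀·a^c·ρ / (c!·(1−ρ)²) = 0.509528·0.42228·0.3249/(2·0.45574)
= 0.07670

Final: 0.07670


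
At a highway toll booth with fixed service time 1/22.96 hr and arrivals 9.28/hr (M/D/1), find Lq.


ρ = 9.28/22.96 = 0.4042
M/D/1: Lq = ρ²/(2(1−ρ)) = 0.1634/(2·0.5958) = 0.13709

Final: 0.13709


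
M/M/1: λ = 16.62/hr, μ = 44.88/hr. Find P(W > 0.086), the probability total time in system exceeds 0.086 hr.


W ~ Exponential(μ−λ) for M/M/1.
μ − λ = 44.88 − 16.62 = 28.2600
P(W > t) = e^{−(μ−λ)t} = e^{−2.4304} = 0.088005

Final: 0.088005


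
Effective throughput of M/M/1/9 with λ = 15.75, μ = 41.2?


ρ = 0.3823; P_K = (1−ρ)ρ^9/(1−ρ^10) = 0.0001077
λ_eff = λ(1 − P_K) = 15.75·(1 − 0.0001077) = 15.75·0.999892 = 15.7483 /hr

Final: 15.7483 /hr


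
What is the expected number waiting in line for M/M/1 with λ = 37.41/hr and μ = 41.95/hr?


ρ = 37.41/41.95 = 0.8918
Lq = ρ²/(1−ρ) = 0.7953/0.1082 = 7.3483

Final: 7.3483


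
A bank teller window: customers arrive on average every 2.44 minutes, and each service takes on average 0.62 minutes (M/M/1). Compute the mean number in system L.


λ = 60/2.44 = 24.5902 /hr
μ = 60/0.62 = 96.7742 /hr
ρ = λ/μ = 24.5902/96.7742 = 0.2541
L = ρ/(1−ρ) = 0.2541/0.7459 = 0.3407

Final: 0.3407


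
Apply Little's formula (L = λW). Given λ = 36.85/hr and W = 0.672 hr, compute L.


L = λW = 36.85·0.672 = 24.7632

Final: 24.7632


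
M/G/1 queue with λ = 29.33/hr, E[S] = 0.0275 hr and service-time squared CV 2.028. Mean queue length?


ρ = λ·E[S] = 29.33·0.0275 = 0.8066
Lq = ρ²(1+C_s²)/(2(1−ρ)) = 0.6506·(1+2.028)/(2·0.1934)
= 0.6506·3.0280/0.3869 = 5.09217

Final: 5.09217


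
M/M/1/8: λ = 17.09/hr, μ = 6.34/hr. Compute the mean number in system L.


ρ = 17.09/6.34 = 2.6956
L = ρ[1 − (K+1)ρ^K + Kρ^(K+1)] / [(1−ρ)(1−ρ^(K+1))]
Numerator: 2.6956·(1 − 9·2787.548541 + 8·7514.070121) = 94414.497763
Denominator: (-1.6956)·(-7513.070121) = 12739.038454
L = 94414.497763/12739.038454 = 7.4114

Final: 7.4114


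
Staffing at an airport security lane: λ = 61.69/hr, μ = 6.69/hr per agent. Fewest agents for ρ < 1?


Stability requires cμ > λ ⇔ c > λ/μ.
λ/μ = 61.69/6.69 = 9.2212
Minimum integer c = ⌊9.2212⌋ + 1 = 10
Check: 10·6.69 = 66.90 > 61.69, while 9·6.69 = 60.21 ≤ 61.69

Final: 10 servers


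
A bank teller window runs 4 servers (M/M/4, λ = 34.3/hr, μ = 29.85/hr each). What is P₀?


a = λ/μ = 34.3/29.85 = 1.1491; ρ = a/c = 0.2873
Σ_{k=0}^{3} a^k/k! (terms k=0..3) = 1.00000 + 1.14908 + 0.66019 + 0.25287 = 3.06214
Tail: a^4/(4!(1−ρ)) = 1.74341/(24·0.7127) = 0.10192
P₀ = 1/(3.06214 + 0.10192) = 1/3.16406 = 0.316050

Final: 0.316050


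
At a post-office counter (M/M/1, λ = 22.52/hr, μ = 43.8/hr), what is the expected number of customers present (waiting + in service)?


ρ = λ/μ = 22.52/43.8 = 0.5142
L = ρ/(1−ρ) = 0.5142/(1 − 0.5142) = 0.5142/0.4858 = 1.0583

Final: 1.0583


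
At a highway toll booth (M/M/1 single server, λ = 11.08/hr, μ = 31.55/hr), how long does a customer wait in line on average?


ρ = 11.08/31.55 = 0.3512
Wq = ρ/(μ−λ) = 0.3512/(31.55 − 11.08) = 0.3512/20.47 = 0.01716 hr

Final: 0.01716 hr


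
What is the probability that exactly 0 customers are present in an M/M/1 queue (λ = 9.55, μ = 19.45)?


ρ = 9.55/19.45 = 0.4910
P_n = (1−ρ)·ρ^n = (1 − 0.4910)·0.4910^0 = 0.5090·1.000000 = 0.508997

Final: 0.508997


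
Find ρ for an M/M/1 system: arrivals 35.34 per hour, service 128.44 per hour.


ρ = λ/μ = 35.34/128.44 = 0.2751

Final: 0.2751


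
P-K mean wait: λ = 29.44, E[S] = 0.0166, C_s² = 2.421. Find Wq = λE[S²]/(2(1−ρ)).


ρ = λ·E[S] = 29.44·0.0166 = 0.4887
E[S²] = E[S]²(1+C_s²) = 0.0166²·(1+2.421) = 0.0009427
Wq = λ·E[S²]/(2(1−ρ)) = 29.44·0.0009427/(2·0.5113) = 0.02714 hr

Final: 0.02714 hr


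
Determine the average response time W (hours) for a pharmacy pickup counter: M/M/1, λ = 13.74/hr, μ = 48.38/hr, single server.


W = 1/(μ−λ) = 1/(48.38 − 13.74) = 1/34.64 = 0.02887 hr

Final: 0.02887 hr


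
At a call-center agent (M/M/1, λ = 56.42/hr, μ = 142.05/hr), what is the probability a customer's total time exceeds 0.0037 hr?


W ~ Exponential(μ−λ) for M/M/1.
μ − λ = 142.05 − 56.42 = 85.6300
P(W > t) = e^{−(μ−λ)t} = e^{−0.3168} = 0.728454

Final: 0.728454


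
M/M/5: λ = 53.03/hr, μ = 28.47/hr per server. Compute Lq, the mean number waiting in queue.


a = λ/μ = 1.8627; ρ = a/5 = 0.3725
P₀ = 0.154468
Lq = P₀·a^c·ρ / (c!·(1−ρ)²) = 0.154468·22.42182·0.3725/(120·0.39372)
= 0.02731

Final: 0.02731


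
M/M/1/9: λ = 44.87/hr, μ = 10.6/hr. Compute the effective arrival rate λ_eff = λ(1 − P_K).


ρ = 4.2330; P_K = (1−ρ)ρ^9/(1−ρ^10) = 0.763762
λ_eff = λ(1 − P_K) = 44.87·(1 − 0.763762) = 44.87·0.236238 = 10.6000 /hr

Final: 10.6000 /hr


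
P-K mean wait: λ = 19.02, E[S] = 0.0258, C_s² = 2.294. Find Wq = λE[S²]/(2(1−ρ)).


ρ = λ·E[S] = 19.02·0.0258 = 0.4907
E[S²] = E[S]²(1+C_s²) = 0.0258²·(1+2.294) = 0.002193
Wq = λ·E[S²]/(2(1−ρ)) = 19.02·0.002193/(2·0.5093) = 0.04094 hr

Final: 0.04094 hr


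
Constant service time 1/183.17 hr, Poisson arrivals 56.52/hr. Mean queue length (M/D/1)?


ρ = 56.52/183.17 = 0.3086
M/D/1: Lq = ρ²/(2(1−ρ)) = 0.09521/(2·0.6914) = 0.06885

Final: 0.06885


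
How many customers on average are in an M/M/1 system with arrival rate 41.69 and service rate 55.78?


ρ = λ/μ = 41.69/55.78 = 0.7474
L = ρ/(1−ρ) = 0.7474/(1 − 0.7474) = 0.7474/0.2526 = 2.9588

Final: 2.9588


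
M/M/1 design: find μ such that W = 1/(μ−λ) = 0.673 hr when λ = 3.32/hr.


W = 1/(μ−λ) ⇒ μ − λ = 1/W = 1/0.673 = 1.4859
μ = λ + 1/W = 3.32 + 1.4859 = 4.8059 per hr

Final: 4.8059 /hr


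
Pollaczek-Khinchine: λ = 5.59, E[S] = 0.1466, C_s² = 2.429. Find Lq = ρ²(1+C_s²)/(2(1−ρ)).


ρ = λ·E[S] = 5.59·0.1466 = 0.8195
Lq = ρ²(1+C_s²)/(2(1−ρ)) = 0.6716·(1+2.429)/(2·0.1805)
= 0.6716·3.4290/0.3610 = 6.37878

Final: 6.37878


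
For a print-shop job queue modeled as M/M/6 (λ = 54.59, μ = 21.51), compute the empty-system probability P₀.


a = λ/μ = 54.59/21.51 = 2.5379; ρ = a/c = 0.4230
Σ_{k=0}^{5} a^k/k! (terms k=0..5) = 1.00000 + 2.53789 + 3.22044 + 2.72437 + 1.72854 + 0.87737 = 12.08861
Tail: a^6/(6!(1−ρ)) = 267.19978/(720·0.5770) = 0.64315
P₀ = 1/(12.08861 + 0.64315) = 1/12.73177 = 0.078544

Final: 0.078544


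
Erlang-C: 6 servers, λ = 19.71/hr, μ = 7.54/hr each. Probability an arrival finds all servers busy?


a = λ/μ = 2.6141; ρ = a/6 = 0.4357
P₀ = 0.072696 (from M/M/c formula)
C(c,a) = [a^c/(c!(1−ρ))]·P₀ = [319.07419/(720·0.5643)]·0.072696
= 0.78529·0.072696 = 0.057088

Final: 0.057088


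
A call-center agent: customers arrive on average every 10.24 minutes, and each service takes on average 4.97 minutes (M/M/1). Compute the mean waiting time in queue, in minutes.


λ = 60/10.24 = 5.8594 /hr
μ = 60/4.97 = 12.0724 /hr
ρ = λ/μ = 5.8594/12.0724 = 0.4854
Wq = ρ/(μ−λ) = 0.4854/(12.0724−5.8594) = 0.07812 hr
In minutes: 0.07812·60 = 4.687 min

Final: 4.687 min


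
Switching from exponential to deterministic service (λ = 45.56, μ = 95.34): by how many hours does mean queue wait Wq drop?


ρ = 45.56/95.34 = 0.4779
Wq(M/M/1) = ρ/(μ−λ) = 0.4779/49.78 = 0.009600 hr
Wq(M/D/1) = ρ/(2(μ−λ)) = 0.004800 hr
Savings = 0.009600 − 0.004800 = 0.004800 hr

Final: 0.004800 hr


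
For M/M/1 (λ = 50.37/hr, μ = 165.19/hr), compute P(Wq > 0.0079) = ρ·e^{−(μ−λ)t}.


ρ = 50.37/165.19 = 0.3049
P(Wq > t) = ρ·e^{−(μ−λ)t} = 0.3049·e^{−0.9071}
= 0.3049·0.403702 = 0.123097

Final: 0.123097


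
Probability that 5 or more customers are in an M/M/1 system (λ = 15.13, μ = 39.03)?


ρ = 15.13/39.03 = 0.3877
P(N ≥ n) = ρ^n = 0.3877^5 = 0.008754

Final: 0.008754


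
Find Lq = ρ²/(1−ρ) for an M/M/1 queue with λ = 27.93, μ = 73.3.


ρ = 27.93/73.3 = 0.3810
Lq = ρ²/(1−ρ) = 0.1452/0.6190 = 0.2346

Final: 0.2346


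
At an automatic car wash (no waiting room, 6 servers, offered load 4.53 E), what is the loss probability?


B(c,a) = (a^c/c!) / Σ_{k=0}^{c} a^k/k!
a^6/6! = 12.002085
Σ terms (k=0..6): 1.00000 + 4.53000 + 10.26045 + 15.49328 + 17.54614 + 15.89680 + 12.00209 = 76.728756
B = 12.002085/76.728756 = 0.156422

Final: 0.156422


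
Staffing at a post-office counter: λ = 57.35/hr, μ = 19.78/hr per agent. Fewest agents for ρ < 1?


Stability requires cμ > λ ⇔ c > λ/μ.
λ/μ = 57.35/19.78 = 2.8994
Minimum integer c = ⌊2.8994⌋ + 1 = 3
Check: 3·19.78 = 59.34 > 57.35, while 2·19.78 = 39.56 ≤ 57.35

Final: 3 servers


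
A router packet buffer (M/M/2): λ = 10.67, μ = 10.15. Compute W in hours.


a = 1.0512; ρ = 0.5256; P₀ = 0.310946
Lq = P₀·a^c·ρ/(c!(1−ρ)²) = 0.40129
Wq = Lq/λ = 0.40129/10.67 = 0.03761 hr
W = Wq + 1/μ = 0.03761 + 0.09852 = 0.13613 hr

Final: 0.13613 hr


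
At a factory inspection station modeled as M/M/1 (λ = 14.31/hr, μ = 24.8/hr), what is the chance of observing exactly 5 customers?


ρ = 14.31/24.8 = 0.5770
P_n = (1−ρ)·ρ^n = (1 − 0.5770)·0.5770^5 = 0.4230·0.063965 = 0.027056

Final: 0.027056


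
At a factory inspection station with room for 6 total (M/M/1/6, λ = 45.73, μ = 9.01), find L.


ρ = 45.73/9.01 = 5.0755
L = ρ[1 − (K+1)ρ^K + Kρ^(K+1)] / [(1−ρ)(1−ρ^(K+1))]
Numerator: 5.0755·(1 − 7·17094.581079 + 6·86763.062457) = 2034844.445928
Denominator: (-4.0755)·(-86762.062457) = 353596.330014
L = 2034844.445928/353596.330014 = 5.7547

Final: 5.7547


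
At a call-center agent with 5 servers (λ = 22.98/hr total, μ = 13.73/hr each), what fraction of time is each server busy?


ρ = λ/(cμ) = 22.98/(5·13.73) = 22.98/68.65 = 0.3347

Final: 0.3347


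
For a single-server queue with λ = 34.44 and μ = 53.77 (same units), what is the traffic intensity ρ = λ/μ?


ρ = λ/μ = 34.44/53.77 = 0.6405

Final: 0.6405


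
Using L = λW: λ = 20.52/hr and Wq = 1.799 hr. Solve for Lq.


Lq = λWq = 20.52·1.799 = 36.9155

Final: 36.9155


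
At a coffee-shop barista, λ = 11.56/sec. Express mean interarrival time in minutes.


Mean interarrival time = 1/λ = 1/11.56 second = 0.08651 second
In minutes: 0.08651 × 0.0166667 = 0.001442 min

Final: 0.001442 min


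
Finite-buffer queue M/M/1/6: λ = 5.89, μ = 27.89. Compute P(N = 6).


ρ = λ/μ = 5.89/27.89 = 0.2112
P_K = (1−ρ)ρ^K/(1−ρ^(K+1)) = (0.7888·0.00008872)/(1 − 0.00001874)
= 0.00006998/0.999981 = 0.00006998

Final: 0.00006998


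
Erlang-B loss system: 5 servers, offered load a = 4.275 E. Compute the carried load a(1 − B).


B(5,4.275) = 0.223452 (Erlang-B)
Carried load = a(1 − B) = 4.275·(1 − 0.223452) = 4.275·0.776548 = 3.3197 E

Final: 3.3197 Erlangs


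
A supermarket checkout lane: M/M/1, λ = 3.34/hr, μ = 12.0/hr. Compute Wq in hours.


ρ = 3.34/12.0 = 0.2783
Wq = ρ/(μ−λ) = 0.2783/(12.0 − 3.34) = 0.2783/8.66 = 0.03214 hr

Final: 0.03214 hr


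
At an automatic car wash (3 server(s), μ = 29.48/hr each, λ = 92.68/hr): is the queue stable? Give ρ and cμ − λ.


Total capacity cμ = 3·29.48 = 88.44/hr
ρ = λ/(cμ) = 92.68/88.44 = 1.0479
Stable ⇔ ρ < 1: NO
Spare capacity = cμ − λ = 88.44 − 92.68 = -4.24/hr

Final: ρ = 1.0479; unstable; margin = -4.24/hr


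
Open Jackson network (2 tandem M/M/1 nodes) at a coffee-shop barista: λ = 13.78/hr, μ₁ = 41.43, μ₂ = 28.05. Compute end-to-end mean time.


Each node sees arrival rate λ = 13.78/hr (tandem ⇒ throughput preserved).
W₁ = 1/(μ₁−λ) = 1/(41.43−13.78) = 0.03617 hr
W₂ = 1/(μ₂−λ) = 1/(28.05−13.78) = 0.07008 hr
W_total = W₁ + W₂ = 0.03617 + 0.07008 = 0.10624 hr

Final: 0.10624 hr


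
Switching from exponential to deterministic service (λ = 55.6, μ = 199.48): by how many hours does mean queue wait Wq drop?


ρ = 55.6/199.48 = 0.2787
Wq(M/M/1) = ρ/(μ−λ) = 0.2787/143.88 = 0.001937 hr
Wq(M/D/1) = ρ/(2(μ−λ)) = 0.0009686 hr
Savings = 0.001937 − 0.0009686 = 0.0009686 hr

Final: 0.0009686 hr


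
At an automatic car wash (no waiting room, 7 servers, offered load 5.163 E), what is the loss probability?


B(c,a) = (a^c/c!) / Σ_{k=0}^{c} a^k/k!
a^7/7! = 19.403691
Σ terms (k=0..7): 1.00000 + 5.16300 + 13.32828 + 22.93798 + 29.60719 + 30.57239 + 26.30754 + 19.40369 = 148.320077
B = 19.403691/148.320077 = 0.130823

Final: 0.130823


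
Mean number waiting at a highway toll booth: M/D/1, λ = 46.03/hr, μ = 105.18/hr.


ρ = 46.03/105.18 = 0.4376
M/D/1: Lq = ρ²/(2(1−ρ)) = 0.1915/(2·0.5624) = 0.17028

Final: 0.17028


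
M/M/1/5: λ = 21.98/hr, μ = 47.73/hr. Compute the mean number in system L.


ρ = 21.98/47.73 = 0.4605
L = ρ[1 − (K+1)ρ^K + Kρ^(K+1)] / [(1−ρ)(1−ρ^(K+1))]
Numerator: 0.4605·(1 − 6·0.020710 + 5·0.009537) = 0.425244
Denominator: (0.5395)·(0.990463) = 0.534348
L = 0.425244/0.534348 = 0.7958

Final: 0.7958


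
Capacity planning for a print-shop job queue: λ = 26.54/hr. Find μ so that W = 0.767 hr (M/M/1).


W = 1/(μ−λ) ⇒ μ − λ = 1/W = 1/0.767 = 1.3038
μ = λ + 1/W = 26.54 + 1.3038 = 27.8438 per hr

Final: 27.8438 /hr
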